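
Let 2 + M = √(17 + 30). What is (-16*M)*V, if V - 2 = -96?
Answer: -3008 + 1504*√47 ≈ 7302.9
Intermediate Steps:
V = -94 (V = 2 - 96 = -94)
M = -2 + √47 (M = -2 + √(17 + 30) = -2 + √47 ≈ 4.8557)
(-16*M)*V = -16*(-2 + √47)*(-94) = (32 - 16*√47)*(-94) = -3008 + 1504*√47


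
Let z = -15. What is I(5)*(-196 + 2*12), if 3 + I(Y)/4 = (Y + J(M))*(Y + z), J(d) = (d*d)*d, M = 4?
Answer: 476784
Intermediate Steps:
J(d) = d³ (J(d) = d²*d = d³)
I(Y) = -12 + 4*(-15 + Y)*(64 + Y) (I(Y) = -12 + 4*((Y + 4³)*(Y - 15)) = -12 + 4*((Y + 64)*(-15 + Y)) = -12 + 4*((64 + Y)*(-15 + Y)) = -12 + 4*((-15 + Y)*(64 + Y)) = -12 + 4*(-15 + Y)*(64 + Y))
I(5)*(-196 + 2*12) = (-3852 + 4*5² + 196*5)*(-196 + 2*12) = (-3852 + 4*25 + 980)*(-196 + 24) = (-3852 + 100 + 980)*(-172) = -2772*(-172) = 476784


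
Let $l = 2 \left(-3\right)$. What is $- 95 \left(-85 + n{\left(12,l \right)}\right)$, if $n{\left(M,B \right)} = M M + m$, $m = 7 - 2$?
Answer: $-6080$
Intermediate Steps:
$m = 5$ ($m = 7 - 2 = 5$)
$l = -6$
$n{\left(M,B \right)} = 5 + M^{2}$ ($n{\left(M,B \right)} = M M + 5 = M^{2} + 5 = 5 + M^{2}$)
$- 95 \left(-85 + n{\left(12,l \right)}\right) = - 95 \left(-85 + \left(5 + 12^{2}\right)\right) = - 95 \left(-85 + \left(5 + 144\right)\right) = - 95 \left(-85 + 149\right) = \left(-95\right) 64 = -6080$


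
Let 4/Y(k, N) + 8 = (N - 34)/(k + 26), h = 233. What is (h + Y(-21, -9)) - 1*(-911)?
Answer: 94932/83 ≈ 1143.8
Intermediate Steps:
Y(k, N) = 4/(-8 + (-34 + N)/(26 + k)) (Y(k, N) = 4/(-8 + (N - 34)/(k + 26)) = 4/(-8 + (-34 + N)/(26 + k)))
(h + Y(-21, -9)) - 1*(-911) = (233 + 4*(-26 - 1*(-21))/(242 - 1*(-9) + 8*(-21))) - 1*(-911) = (233 + 4*(-26 + 21)/(242 + 9 - 168)) + 911 = (233 + 4*(-5)/83) + 911 = (233 + 4*(1/83)*(-5)) + 911 = (233 - 20/83) + 911 = 19319/83 + 911 = 94932/83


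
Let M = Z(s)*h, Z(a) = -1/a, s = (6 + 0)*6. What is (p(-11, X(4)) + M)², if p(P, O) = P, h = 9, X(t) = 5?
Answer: 2025/16 ≈ 126.56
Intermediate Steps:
s = 36 (s = 6*6 = 36)
M = -¼ (M = -1/36*9 = -¼ ≈ -0.25000)
(p(-11, X(4)) + M)² = (-11 - ¼)² = (-45/4)² = 2025/16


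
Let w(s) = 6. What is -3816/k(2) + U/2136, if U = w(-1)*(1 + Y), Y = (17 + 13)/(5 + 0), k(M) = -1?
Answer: 1358503/356 ≈ 3816.0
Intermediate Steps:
Y = 6 (Y = 30/5 = 30*(⅕) = 6)
U = 42 (U = 6*(1 + 6) = 6*7 = 42)
-3816/k(2) + U/2136 = -3816/(-1) + 42/2136 = -3816*(-1) + 42*(1/2136) = 3816 + 7/356 = 1358503/356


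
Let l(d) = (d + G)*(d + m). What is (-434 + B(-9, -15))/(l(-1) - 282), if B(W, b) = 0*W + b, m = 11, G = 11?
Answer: 449/182 ≈ 2.4670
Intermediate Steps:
B(W, b) = b (B(W, b) = 0 + b = b)
l(d) = (11 + d)² (l(d) = (d + 11)*(d + 11) = (11 + d)*(11 + d) = (11 + d)²)
(-434 + B(-9, -15))/(l(-1) - 282) = (-434 - 15)/((121 + (-1)² + 22*(-1)) - 282) = -449/((121 + 1 - 22) - 282) = -449/(100 - 282) = -449/(-182) = -449*(-1/182) = 449/182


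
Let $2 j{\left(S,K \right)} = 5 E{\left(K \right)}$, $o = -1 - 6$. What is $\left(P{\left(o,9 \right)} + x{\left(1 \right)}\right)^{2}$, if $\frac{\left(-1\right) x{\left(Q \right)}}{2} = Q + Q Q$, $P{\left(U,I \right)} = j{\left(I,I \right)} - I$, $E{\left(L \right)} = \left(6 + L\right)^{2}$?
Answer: $\frac{1207801}{4} \approx 3.0195 \cdot 10^{5}$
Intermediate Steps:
$o = -7$
$j{\left(S,K \right)} = \frac{5 \left(6 + K\right)^{2}}{2}$
$P{\left(U,I \right)} = - I + \frac{5 \left(6 + I\right)^{2}}{2}$ ($P{\left(U,I \right)} = \frac{5 \left(6 + I\right)^{2}}{2} - I = - I + \frac{5 \left(6 + I\right)^{2}}{2}$)
$x{\left(Q \right)} = - 2 Q - 2 Q^{2}$ ($x{\left(Q \right)} = - 2 \left(Q + Q Q\right) = - 2 \left(Q + Q^{2}\right) = - 2 Q - 2 Q^{2}$)
$\left(P{\left(o,9 \right)} + x{\left(1 \right)}\right)^{2} = \left(\left(\left(-1\right) 9 + \frac{5 \left(6 + 9\right)^{2}}{2}\right) - 2 \left(1 + 1\right)\right)^{2} = \left(\left(-9 + \frac{5 \cdot 15^{2}}{2}\right) - 2 \cdot 2\right)^{2} = \left(\left(-9 + \frac{5}{2} \cdot 225\right) - 4\right)^{2} = \left(\left(-9 + \frac{1125}{2}\right) - 4\right)^{2} = \left(\frac{1107}{2} - 4\right)^{2} = \left(\frac{1099}{2}\right)^{2} = \frac{1207801}{4}$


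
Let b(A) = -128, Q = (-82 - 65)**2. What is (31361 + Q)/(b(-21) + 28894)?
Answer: 26485/14383 ≈ 1.8414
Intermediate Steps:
Q = 21609 (Q = (-147)**2 = 21609)
(31361 + Q)/(b(-21) + 28894) = (31361 + 21609)/(-128 + 28894) = 52970/28766 = 52970*(1/28766) = 26485/14383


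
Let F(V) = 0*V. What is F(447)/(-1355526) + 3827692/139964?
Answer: 86993/3181 ≈ 27.348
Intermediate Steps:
F(V) = 0
F(447)/(-1355526) + 3827692/139964 = 0/(-1355526) + 3827692/139964 = 0*(-1/1355526) + 3827692*(1/139964) = 0 + 86993/3181 = 86993/3181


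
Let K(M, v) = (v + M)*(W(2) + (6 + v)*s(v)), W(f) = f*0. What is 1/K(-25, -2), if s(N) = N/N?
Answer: -1/108 ≈ -0.0092593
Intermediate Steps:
s(N) = 1
W(f) = 0
K(M, v) = (6 + v)*(M + v) (K(M, v) = (v + M)*(0 + (6 + v)*1) = (M + v)*(0 + (6 + v)) = (M + v)*(6 + v) = (6 + v)*(M + v))
1/K(-25, -2) = 1/((-2)**2 + 6*(-25) + 6*(-2) - 25*(-2)) = 1/(4 - 150 - 12 + 50) = 1/(-108) = -1/108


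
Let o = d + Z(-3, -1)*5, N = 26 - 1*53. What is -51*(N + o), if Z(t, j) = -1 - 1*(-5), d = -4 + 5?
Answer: 306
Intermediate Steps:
d = 1
Z(t, j) = 4 (Z(t, j) = -1 + 5 = 4)
N = -27 (N = 26 - 53 = -27)
o = 21 (o = 1 + 4*5 = 1 + 20 = 21)
-51*(N + o) = -51*(-27 + 21) = -51*(-6) = 306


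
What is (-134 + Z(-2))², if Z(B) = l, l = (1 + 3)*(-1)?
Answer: 19044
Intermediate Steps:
l = -4 (l = 4*(-1) = -4)
Z(B) = -4
(-134 + Z(-2))² = (-134 - 4)² = (-138)² = 19044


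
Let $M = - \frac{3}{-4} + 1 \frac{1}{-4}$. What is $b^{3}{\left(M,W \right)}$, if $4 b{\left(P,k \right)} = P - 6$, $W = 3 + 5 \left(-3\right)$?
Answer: $- \frac{1331}{512} \approx -2.5996$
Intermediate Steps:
$M = \frac{1}{2}$ ($M = \left(-3\right) \left(- \frac{1}{4}\right) + 1 \left(- \frac{1}{4}\right) = \frac{3}{4} - \frac{1}{4} = \frac{1}{2} \approx 0.5$)
$W = -12$ ($W = 3 - 15 = -12$)
$b{\left(P,k \right)} = - \frac{3}{2} + \frac{P}{4}$ ($b{\left(P,k \right)} = \frac{P - 6}{4} = \frac{-6 + P}{4} = - \frac{3}{2} + \frac{P}{4}$)
$b^{3}{\left(M,W \right)} = \left(- \frac{3}{2} + \frac{1}{4} \cdot \frac{1}{2}\right)^{3} = \left(- \frac{3}{2} + \frac{1}{8}\right)^{3} = \left(- \frac{11}{8}\right)^{3} = - \frac{1331}{512}$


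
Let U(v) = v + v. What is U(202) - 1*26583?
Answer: -26179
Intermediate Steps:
U(v) = 2*v
U(202) - 1*26583 = 2*202 - 1*26583 = 404 - 26583 = -26179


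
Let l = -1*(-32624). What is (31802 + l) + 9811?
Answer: 74237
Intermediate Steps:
l = 32624
(31802 + l) + 9811 = (31802 + 32624) + 9811 = 64426 + 9811 = 74237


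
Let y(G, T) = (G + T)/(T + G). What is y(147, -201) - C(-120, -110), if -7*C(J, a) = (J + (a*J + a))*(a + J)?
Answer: -2983093/7 ≈ -4.2616e+5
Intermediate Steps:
y(G, T) = 1 (y(G, T) = (G + T)/(G + T) = 1)
C(J, a) = -(J + a)*(J + a + J*a)/7 (C(J, a) = -(J + (a*J + a))*(a + J)/7 = -(J + (J*a + a))*(J + a)/7 = -(J + (a + J*a))*(J + a)/7 = -(J + a + J*a)*(J + a)/7 = -(J + a)*(J + a + J*a)/7)
y(147, -201) - C(-120, -110) = 1 - (-1/7*(-120)**2 - 1/7*(-110)**2 - 2/7*(-120)*(-110) - 1/7*(-120)*(-110)**2 - 1/7*(-110)*(-120)**2) = 1 - (-1/7*14400 - 1/7*12100 - 26400/7 - 1/7*(-120)*12100 - 1/7*(-110)*14400) = 1 - (-14400/7 - 12100/7 - 26400/7 + 1452000/7 + 1584000/7) = 1 - 1*2983100/7 = 1 - 2983100/7 = -2983093/7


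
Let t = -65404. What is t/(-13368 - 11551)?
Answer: 65404/24919 ≈ 2.6247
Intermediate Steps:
t/(-13368 - 11551) = -65404/(-13368 - 11551) = -65404/(-24919) = -65404*(-1/24919) = 65404/24919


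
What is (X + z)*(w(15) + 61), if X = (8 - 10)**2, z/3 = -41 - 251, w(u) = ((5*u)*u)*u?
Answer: -14768192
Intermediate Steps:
w(u) = 5*u**3 (w(u) = (5*u**2)*u = 5*u**3)
z = -876 (z = 3*(-41 - 251) = 3*(-292) = -876)
X = 4 (X = (-2)**2 = 4)
(X + z)*(w(15) + 61) = (4 - 876)*(5*15**3 + 61) = -872*(5*3375 + 61) = -872*(16875 + 61) = -872*16936 = -14768192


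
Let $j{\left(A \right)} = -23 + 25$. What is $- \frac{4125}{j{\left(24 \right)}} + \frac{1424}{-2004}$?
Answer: $- \frac{2067337}{1002} \approx -2063.2$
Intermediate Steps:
$j{\left(A \right)} = 2$
$- \frac{4125}{j{\left(24 \right)}} + \frac{1424}{-2004} = - \frac{4125}{2} + \frac{1424}{-2004} = \left(-4125\right) \frac{1}{2} + 1424 \left(- \frac{1}{2004}\right) = - \frac{4125}{2} - \frac{356}{501} = - \frac{2067337}{1002}$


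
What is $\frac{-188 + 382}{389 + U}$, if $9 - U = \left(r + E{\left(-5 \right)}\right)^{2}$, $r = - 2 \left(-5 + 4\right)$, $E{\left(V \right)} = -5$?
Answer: $\frac{194}{389} \approx 0.49871$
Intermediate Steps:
$r = 2$ ($r = \left(-2\right) \left(-1\right) = 2$)
$U = 0$ ($U = 9 - \left(2 - 5\right)^{2} = 9 - \left(-3\right)^{2} = 9 - 9 = 0$)
$\frac{-188 + 382}{389 + U} = \frac{-188 + 382}{389 + 0} = \frac{194}{389}$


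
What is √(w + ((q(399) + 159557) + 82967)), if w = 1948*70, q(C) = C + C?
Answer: √379682 ≈ 616.18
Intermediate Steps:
q(C) = 2*C
w = 136360
√(w + ((q(399) + 159557) + 82967)) = √(136360 + ((2*399 + 159557) + 82967)) = √(136360 + ((798 + 159557) + 82967)) = √(136360 + (160355 + 82967)) = √(136360 + 243322) = √379682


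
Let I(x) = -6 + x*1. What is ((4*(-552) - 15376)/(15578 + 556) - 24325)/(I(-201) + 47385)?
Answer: -196238567/380584926 ≈ -0.51562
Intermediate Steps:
I(x) = -6 + x
((4*(-552) - 15376)/(15578 + 556) - 24325)/(I(-201) + 47385) = ((4*(-552) - 15376)/(15578 + 556) - 24325)/((-6 - 201) + 47385) = ((-2208 - 15376)/16134 - 24325)/(-207 + 47385) = (-17584*1/16134 - 24325)/47178 = (-8792/8067 - 24325)*(1/47178) = -196238567/8067*1/47178 = -196238567/380584926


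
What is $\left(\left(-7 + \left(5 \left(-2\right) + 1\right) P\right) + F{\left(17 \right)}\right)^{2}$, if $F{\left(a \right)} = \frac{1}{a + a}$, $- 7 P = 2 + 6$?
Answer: $\frac{622521}{56644} \approx 10.99$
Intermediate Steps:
$P = - \frac{8}{7}$ ($P = - \frac{2 + 6}{7} = \left(- \frac{1}{7}\right) 8 = - \frac{8}{7} \approx -1.1429$)
$F{\left(a \right)} = \frac{1}{2 a}$
$\left(\left(-7 + \left(5 \left(-2\right) + 1\right) P\right) + F{\left(17 \right)}\right)^{2} = \left(\left(-7 + \left(5 \left(-2\right) + 1\right) \left(- \frac{8}{7}\right)\right) + \frac{1}{2 \cdot 17}\right)^{2} = \left(\left(-7 + \left(-10 + 1\right) \left(- \frac{8}{7}\right)\right) + \frac{1}{2} \cdot \frac{1}{17}\right)^{2} = \left(\left(-7 - - \frac{72}{7}\right) + \frac{1}{34}\right)^{2} = \left(\left(-7 + \frac{72}{7}\right) + \frac{1}{34}\right)^{2} = \left(\frac{23}{7} + \frac{1}{34}\right)^{2} = \left(\frac{789}{238}\right)^{2} = \frac{622521}{56644}$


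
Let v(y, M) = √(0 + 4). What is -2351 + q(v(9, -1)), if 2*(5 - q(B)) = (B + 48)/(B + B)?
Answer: -9409/4 ≈ -2352.3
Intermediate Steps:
v(y, M) = 2 (v(y, M) = √4 = 2)
q(B) = 5 - (48 + B)/(4*B) (q(B) = 5 - (B + 48)/(2*(B + B)) = 5 - (48 + B)/(2*(2*B)) = 5 - (48 + B)*1/(2*B)/2 = 5 - (48 + B)/(4*B))
-2351 + q(v(9, -1)) = -2351 + (19/4 - 12/2) = -2351 + (19/4 - 12*½) = -2351 + (19/4 - 6) = -2351 - 5/4 = -9409/4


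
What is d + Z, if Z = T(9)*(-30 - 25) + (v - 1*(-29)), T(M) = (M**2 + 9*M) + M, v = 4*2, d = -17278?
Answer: -26646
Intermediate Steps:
v = 8
T(M) = M**2 + 10*M
Z = -9368 (Z = (9*(10 + 9))*(-30 - 25) + (8 - 1*(-29)) = (9*19)*(-55) + (8 + 29) = 171*(-55) + 37 = -9405 + 37 = -9368)
d + Z = -17278 - 9368 = -26646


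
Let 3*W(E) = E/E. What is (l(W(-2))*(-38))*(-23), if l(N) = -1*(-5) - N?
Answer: 12236/3 ≈ 4078.7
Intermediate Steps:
W(E) = ⅓ (W(E) = (E/E)/3 = (⅓)*1 = ⅓)
l(N) = 5 - N
(l(W(-2))*(-38))*(-23) = ((5 - 1*⅓)*(-38))*(-23) = ((5 - ⅓)*(-38))*(-23) = ((14/3)*(-38))*(-23) = -532/3*(-23) = 12236/3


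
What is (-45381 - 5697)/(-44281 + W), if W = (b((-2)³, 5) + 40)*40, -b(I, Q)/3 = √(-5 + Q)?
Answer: 17026/14227 ≈ 1.1967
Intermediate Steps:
b(I, Q) = -3*√(-5 + Q)
W = 1600 (W = (-3*√(-5 + 5) + 40)*40 = (-3*√0 + 40)*40 = (-3*0 + 40)*40 = (0 + 40)*40 = 40*40 = 1600)
(-45381 - 5697)/(-44281 + W) = (-45381 - 5697)/(-44281 + 1600) = -51078/(-42681) = -51078*(-1/42681) = 17026/14227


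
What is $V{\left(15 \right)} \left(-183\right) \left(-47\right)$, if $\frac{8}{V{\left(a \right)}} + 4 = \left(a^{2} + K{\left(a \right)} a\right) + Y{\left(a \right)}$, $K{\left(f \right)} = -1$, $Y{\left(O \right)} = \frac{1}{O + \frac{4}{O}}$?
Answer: $\frac{15757032}{47189} \approx 333.91$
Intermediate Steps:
$V{\left(a \right)} = \frac{8}{-4 + a^{2} - a + \frac{a}{4 + a^{2}}}$ ($V{\left(a \right)} = \frac{8}{-4 + \left(\left(a^{2} - a\right) + \frac{a}{4 + a^{2}}\right)} = \frac{8}{-4 + \left(a^{2} - a + \frac{a}{4 + a^{2}}\right)} = \frac{8}{-4 + a^{2} - a + \frac{a}{4 + a^{2}}}$)
$V{\left(15 \right)} \left(-183\right) \left(-47\right) = \frac{8 \left(4 + 15^{2}\right)}{-16 + 15^{4} - 15^{3} - 45} \left(-183\right) \left(-47\right) = \frac{8 \left(4 + 225\right)}{-16 + 50625 - 3375 - 45} \left(-183\right) \left(-47\right) = 8 \frac{1}{-16 + 50625 - 3375 - 45} \cdot 229 \left(-183\right) \left(-47\right) = 8 \cdot \frac{1}{47189} \cdot 229 \left(-183\right) \left(-47\right) = \frac{1832}{47189} \left(-183\right) \left(-47\right) = \left(- \frac{335256}{47189}\right) \left(-47\right) = \frac{15757032}{47189}$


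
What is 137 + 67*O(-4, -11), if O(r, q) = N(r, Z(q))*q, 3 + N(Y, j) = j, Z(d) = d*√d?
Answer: 2348 + 8107*I*√11 ≈ 2348.0 + 26888.0*I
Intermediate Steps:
Z(d) = d^(3/2)
N(Y, j) = -3 + j
O(r, q) = q*(-3 + q^(3/2)) (O(r, q) = (-3 + q^(3/2))*q = q*(-3 + q^(3/2)))
137 + 67*O(-4, -11) = 137 + 67*(-11*(-3 + (-11)^(3/2))) = 137 + 67*(-11*(-3 - 11*I*√11)) = 137 + 67*(33 + 121*I*√11) = 137 + (2211 + 8107*I*√11) = 2348 + 8107*I*√11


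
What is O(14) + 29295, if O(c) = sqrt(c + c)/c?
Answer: 29295 + sqrt(7)/7 ≈ 29295.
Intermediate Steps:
O(c) = sqrt(2)/sqrt(c) (O(c) = sqrt(2*c)/c = (sqrt(2)*sqrt(c))/c = sqrt(2)/sqrt(c))
O(14) + 29295 = sqrt(2)/sqrt(14) + 29295 = sqrt(2)*(sqrt(14)/14) + 29295 = sqrt(7)/7 + 29295 = 29295 + sqrt(7)/7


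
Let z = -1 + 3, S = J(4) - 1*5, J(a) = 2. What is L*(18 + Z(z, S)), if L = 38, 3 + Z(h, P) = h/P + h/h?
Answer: 1748/3 ≈ 582.67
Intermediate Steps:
S = -3 (S = 2 - 1*5 = 2 - 5 = -3)
z = 2
Z(h, P) = -2 + h/P (Z(h, P) = -3 + (h/P + h/h) = -3 + (h/P + 1) = -3 + (1 + h/P) = -2 + h/P)
L*(18 + Z(z, S)) = 38*(18 + (-2 + 2/(-3))) = 38*(18 + (-2 + 2*(-⅓))) = 38*(18 + (-2 - ⅔)) = 38*(18 - 8/3) = 38*(46/3) = 1748/3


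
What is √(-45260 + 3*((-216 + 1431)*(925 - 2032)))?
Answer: 5*I*√163211 ≈ 2020.0*I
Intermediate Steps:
√(-45260 + 3*((-216 + 1431)*(925 - 2032))) = √(-45260 + 3*(1215*(-1107))) = √(-45260 + 3*(-1345005)) = √(-45260 - 4035015) = √(-4080275) = 5*I*√163211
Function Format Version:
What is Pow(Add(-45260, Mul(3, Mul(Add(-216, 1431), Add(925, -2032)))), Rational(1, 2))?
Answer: Mul(5, I, Pow(163211, Rational(1, 2))) ≈ Mul(2020.0, I)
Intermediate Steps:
Pow(Add(-45260, Mul(3, Mul(Add(-216, 1431), Add(925, -2032)))), Rational(1, 2)) = Pow(Add(-45260, Mul(3, Mul(1215, -1107))), Rational(1, 2)) = Pow(Add(-45260, Mul(3, -1345005)), Rational(1, 2)) = Pow(Add(-45260, -4035015), Rational(1, 2)) = Pow(-4080275, Rational(1, 2)) = Mul(5, I, Pow(163211, Rational(1, 2)))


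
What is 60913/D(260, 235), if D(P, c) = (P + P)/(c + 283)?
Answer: 15776467/260 ≈ 60679.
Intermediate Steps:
D(P, c) = 2*P/(283 + c) (D(P, c) = (2*P)/(283 + c) = 2*P/(283 + c))
60913/D(260, 235) = 60913/((2*260/(283 + 235))) = 60913/((2*260/518)) = 60913/((2*260*(1/518))) = 60913/(260/259) = 60913*(259/260) = 15776467/260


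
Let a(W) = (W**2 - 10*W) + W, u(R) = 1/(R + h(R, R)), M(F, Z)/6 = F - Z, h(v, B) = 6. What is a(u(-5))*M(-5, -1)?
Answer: 192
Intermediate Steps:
M(F, Z) = -6*Z + 6*F (M(F, Z) = 6*(F - Z) = -6*Z + 6*F)
u(R) = 1/(6 + R) (u(R) = 1/(R + 6) = 1/(6 + R))
a(W) = W**2 - 9*W
a(u(-5))*M(-5, -1) = ((-9 + 1/(6 - 5))/(6 - 5))*(-6*(-1) + 6*(-5)) = ((-9 + 1/1)/1)*(6 - 30) = (1*(-9 + 1))*(-24) = (1*(-8))*(-24) = -8*(-24) = 192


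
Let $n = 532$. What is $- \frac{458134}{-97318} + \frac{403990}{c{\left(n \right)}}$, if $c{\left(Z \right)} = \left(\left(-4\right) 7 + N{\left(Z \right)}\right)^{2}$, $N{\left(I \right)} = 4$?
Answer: $\frac{9894846001}{14013792} \approx 706.08$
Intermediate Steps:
$c{\left(Z \right)} = 576$ ($c{\left(Z \right)} = \left(\left(-4\right) 7 + 4\right)^{2} = \left(-28 + 4\right)^{2} = \left(-24\right)^{2} = 576$)
$- \frac{458134}{-97318} + \frac{403990}{c{\left(n \right)}} = - \frac{458134}{-97318} + \frac{403990}{576} = \left(-458134\right) \left(- \frac{1}{97318}\right) + 403990 \cdot \frac{1}{576} = \frac{229067}{48659} + \frac{201995}{288} = \frac{9894846001}{14013792}$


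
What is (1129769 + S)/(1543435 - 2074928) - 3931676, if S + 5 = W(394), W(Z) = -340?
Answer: -2089659401692/531493 ≈ -3.9317e+6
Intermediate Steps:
S = -345 (S = -5 - 340 = -345)
(1129769 + S)/(1543435 - 2074928) - 3931676 = (1129769 - 345)/(1543435 - 2074928) - 3931676 = 1129424/(-531493) - 3931676 = 1129424*(-1/531493) - 3931676 = -1129424/531493 - 3931676 = -2089659401692/531493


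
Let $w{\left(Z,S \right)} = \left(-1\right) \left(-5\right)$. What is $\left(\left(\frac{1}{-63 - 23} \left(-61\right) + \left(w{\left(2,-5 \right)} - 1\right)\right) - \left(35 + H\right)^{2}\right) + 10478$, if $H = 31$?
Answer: $\frac{526897}{86} \approx 6126.7$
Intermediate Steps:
$w{\left(Z,S \right)} = 5$
$\left(\left(\frac{1}{-63 - 23} \left(-61\right) + \left(w{\left(2,-5 \right)} - 1\right)\right) - \left(35 + H\right)^{2}\right) + 10478 = \left(\left(\frac{1}{-63 - 23} \left(-61\right) + \left(5 - 1\right)\right) - \left(35 + 31\right)^{2}\right) + 10478 = \left(\left(\frac{1}{-86} \left(-61\right) + 4\right) - 66^{2}\right) + 10478 = \left(\left(\left(- \frac{1}{86}\right) \left(-61\right) + 4\right) - 4356\right) + 10478 = \left(\left(\frac{61}{86} + 4\right) - 4356\right) + 10478 = \left(\frac{405}{86} - 4356\right) + 10478 = - \frac{374211}{86} + 10478 = \frac{526897}{86}$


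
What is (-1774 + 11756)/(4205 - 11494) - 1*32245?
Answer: -235043787/7289 ≈ -32246.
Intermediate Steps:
(-1774 + 11756)/(4205 - 11494) - 1*32245 = 9982/(-7289) - 32245 = 9982*(-1/7289) - 32245 = -9982/7289 - 32245 = -235043787/7289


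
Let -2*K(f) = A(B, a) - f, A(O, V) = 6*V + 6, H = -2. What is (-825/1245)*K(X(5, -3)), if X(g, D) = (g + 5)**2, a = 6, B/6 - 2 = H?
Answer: -1595/83 ≈ -19.217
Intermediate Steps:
B = 0 (B = 12 + 6*(-2) = 12 - 12 = 0)
A(O, V) = 6 + 6*V
X(g, D) = (5 + g)**2
K(f) = -21 + f/2 (K(f) = -((6 + 6*6) - f)/2 = -((6 + 36) - f)/2 = -(42 - f)/2 = -21 + f/2)
(-825/1245)*K(X(5, -3)) = (-825/1245)*(-21 + (5 + 5)**2/2) = (-825*1/1245)*(-21 + (1/2)*10**2) = -55*(-21 + (1/2)*100)/83 = -55*(-21 + 50)/83 = -55/83*29 = -1595/83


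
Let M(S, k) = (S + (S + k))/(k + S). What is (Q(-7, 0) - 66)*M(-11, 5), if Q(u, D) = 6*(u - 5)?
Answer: -391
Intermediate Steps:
Q(u, D) = -30 + 6*u (Q(u, D) = 6*(-5 + u) = -30 + 6*u)
M(S, k) = (k + 2*S)/(S + k)
(Q(-7, 0) - 66)*M(-11, 5) = ((-30 + 6*(-7)) - 66)*((5 + 2*(-11))/(-11 + 5)) = ((-30 - 42) - 66)*((5 - 22)/(-6)) = (-72 - 66)*(-⅙*(-17)) = -138*17/6 = -391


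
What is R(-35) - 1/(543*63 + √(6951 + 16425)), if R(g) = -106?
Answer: -41348219513/390077435 + 4*√1461/1170232305 ≈ -106.00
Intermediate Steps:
R(-35) - 1/(543*63 + √(6951 + 16425)) = -106 - 1/(543*63 + √(6951 + 16425)) = -106 - 1/(34209 + √23376) = -106 - 1/(34209 + 4*√1461)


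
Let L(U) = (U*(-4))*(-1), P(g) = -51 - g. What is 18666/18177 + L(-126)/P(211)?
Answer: 2341950/793729 ≈ 2.9506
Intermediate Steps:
L(U) = 4*U (L(U) = -4*U*(-1) = 4*U)
18666/18177 + L(-126)/P(211) = 18666/18177 + (4*(-126))/(-51 - 1*211) = 18666*(1/18177) - 504/(-51 - 211) = 6222/6059 - 504/(-262) = 6222/6059 - 504*(-1/262) = 6222/6059 + 252/131 = 2341950/793729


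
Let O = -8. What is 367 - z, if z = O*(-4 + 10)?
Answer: 415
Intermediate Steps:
z = -48 (z = -8*(-4 + 10) = -8*6 = -48)
367 - z = 367 - 1*(-48) = 367 + 48 = 415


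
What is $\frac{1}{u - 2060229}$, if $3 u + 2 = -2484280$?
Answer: $- \frac{1}{2888323} \approx -3.4622 \cdot 10^{-7}$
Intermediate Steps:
$u = -828094$ ($u = - \frac{2}{3} + \frac{1}{3} \left(-2484280\right) = - \frac{2}{3} - \frac{2484280}{3} = -828094$)
$\frac{1}{u - 2060229} = \frac{1}{-828094 - 2060229} = \frac{1}{-2888323} = - \frac{1}{2888323}$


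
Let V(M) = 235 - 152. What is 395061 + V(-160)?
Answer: 395144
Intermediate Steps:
V(M) = 83
395061 + V(-160) = 395061 + 83 = 395144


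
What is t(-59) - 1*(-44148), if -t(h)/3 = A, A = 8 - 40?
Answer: 44244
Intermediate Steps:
A = -32
t(h) = 96 (t(h) = -3*(-32) = 96)
t(-59) - 1*(-44148) = 96 - 1*(-44148) = 96 + 44148 = 44244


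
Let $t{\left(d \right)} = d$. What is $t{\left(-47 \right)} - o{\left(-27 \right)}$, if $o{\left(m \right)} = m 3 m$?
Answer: $-2234$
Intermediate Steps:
$o{\left(m \right)} = 3 m^{2}$ ($o{\left(m \right)} = 3 m m = 3 m^{2}$)
$t{\left(-47 \right)} - o{\left(-27 \right)} = -47 - 3 \left(-27\right)^{2} = -47 - 3 \cdot 729 = -47 - 2187 = -2234$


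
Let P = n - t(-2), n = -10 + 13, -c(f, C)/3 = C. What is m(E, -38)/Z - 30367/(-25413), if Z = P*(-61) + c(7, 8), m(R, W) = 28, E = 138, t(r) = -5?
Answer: 3709085/3252864 ≈ 1.1403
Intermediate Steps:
c(f, C) = -3*C
n = 3
P = 8 (P = 3 - 1*(-5) = 3 + 5 = 8)
Z = -512 (Z = 8*(-61) - 3*8 = -488 - 24 = -512)
m(E, -38)/Z - 30367/(-25413) = 28/(-512) - 30367/(-25413) = 28*(-1/512) - 30367*(-1/25413) = -7/128 + 30367/25413 = 3709085/3252864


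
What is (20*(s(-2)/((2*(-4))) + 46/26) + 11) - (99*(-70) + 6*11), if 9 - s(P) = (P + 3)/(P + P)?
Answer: 716275/104 ≈ 6887.3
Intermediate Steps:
s(P) = 9 - (3 + P)/(2*P) (s(P) = 9 - (P + 3)/(P + P) = 9 - (3 + P)/(2*P))
(20*(s(-2)/((2*(-4))) + 46/26) + 11) - (99*(-70) + 6*11) = (20*(((½)*(-3 + 17*(-2))/(-2))/((2*(-4))) + 46/26) + 11) - (99*(-70) + 6*11) = (20*(((½)*(-½)*(-3 - 34))/(-8) + 46*(1/26)) + 11) - (-6930 + 66) = (20*(((½)*(-½)*(-37))*(-⅛) + 23/13) + 11) - 1*(-6864) = (20*((37/4)*(-⅛) + 23/13) + 11) + 6864 = (20*(-37/32 + 23/13) + 11) + 6864 = (20*(255/416) + 11) + 6864 = (1275/104 + 11) + 6864 = 2419/104 + 6864 = 716275/104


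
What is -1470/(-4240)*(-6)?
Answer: -441/212 ≈ -2.0802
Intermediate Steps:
-1470/(-4240)*(-6) = -1470*(-1/4240)*(-6) = (147/424)*(-6) = -441/212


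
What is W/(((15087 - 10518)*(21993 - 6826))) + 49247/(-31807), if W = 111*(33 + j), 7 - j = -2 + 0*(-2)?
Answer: -1137523818149/734720739187 ≈ -1.5482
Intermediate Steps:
j = 9 (j = 7 - (-2 + 0*(-2)) = 7 - (-2 + 0) = 7 - 1*(-2) = 7 + 2 = 9)
W = 4662 (W = 111*(33 + 9) = 111*42 = 4662)
W/(((15087 - 10518)*(21993 - 6826))) + 49247/(-31807) = 4662/(((15087 - 10518)*(21993 - 6826))) + 49247/(-31807) = 4662/((4569*15167)) + 49247*(-1/31807) = 4662/69298023 - 49247/31807 = 4662*(1/69298023) - 49247/31807 = 1554/23099341 - 49247/31807 = -1137523818149/734720739187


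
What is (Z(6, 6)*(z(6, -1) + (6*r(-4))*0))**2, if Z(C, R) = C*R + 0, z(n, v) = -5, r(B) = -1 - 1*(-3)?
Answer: 32400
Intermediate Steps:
r(B) = 2 (r(B) = -1 + 3 = 2)
Z(C, R) = C*R
(Z(6, 6)*(z(6, -1) + (6*r(-4))*0))**2 = ((6*6)*(-5 + (6*2)*0))**2 = (36*(-5 + 12*0))**2 = (36*(-5 + 0))**2 = (36*(-5))**2 = (-180)**2 = 32400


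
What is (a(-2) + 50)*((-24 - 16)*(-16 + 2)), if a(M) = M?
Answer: 26880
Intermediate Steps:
(a(-2) + 50)*((-24 - 16)*(-16 + 2)) = (-2 + 50)*((-24 - 16)*(-16 + 2)) = 48*(-40*(-14)) = 48*560 = 26880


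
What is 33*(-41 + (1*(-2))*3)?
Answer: -1551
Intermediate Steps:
33*(-41 + (1*(-2))*3) = 33*(-41 - 2*3) = 33*(-41 - 6) = 33*(-47) = -1551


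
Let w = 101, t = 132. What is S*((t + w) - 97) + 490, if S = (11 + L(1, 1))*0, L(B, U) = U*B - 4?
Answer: 490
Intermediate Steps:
L(B, U) = -4 + B*U (L(B, U) = B*U - 4 = -4 + B*U)
S = 0 (S = (11 + (-4 + 1*1))*0 = (11 + (-4 + 1))*0 = (11 - 3)*0 = 8*0 = 0)
S*((t + w) - 97) + 490 = 0*((132 + 101) - 97) + 490 = 0*(233 - 97) + 490 = 0*136 + 490 = 0 + 490 = 490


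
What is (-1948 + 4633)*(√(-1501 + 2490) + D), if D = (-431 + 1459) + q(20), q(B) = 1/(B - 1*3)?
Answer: 46925745/17 + 2685*√989 ≈ 2.8448e+6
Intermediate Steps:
q(B) = 1/(-3 + B) (q(B) = 1/(B - 3) = 1/(-3 + B))
D = 17477/17 (D = (-431 + 1459) + 1/(-3 + 20) = 1028 + 1/17 = 17477/17 ≈ 1028.1)
(-1948 + 4633)*(√(-1501 + 2490) + D) = (-1948 + 4633)*(√(-1501 + 2490) + 17477/17) = 2685*(√989 + 17477/17) = 2685*(17477/17 + √989) = 46925745/17 + 2685*√989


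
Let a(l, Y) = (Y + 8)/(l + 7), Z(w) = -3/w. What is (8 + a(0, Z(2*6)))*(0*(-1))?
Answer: 0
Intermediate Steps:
a(l, Y) = (8 + Y)/(7 + l)
(8 + a(0, Z(2*6)))*(0*(-1)) = (8 + (8 - 3/(2*6))/(7 + 0))*(0*(-1)) = (8 + (8 - 3/12)/7)*0 = (8 + (8 - 3*1/12)/7)*0 = (8 + (8 - 1/4)/7)*0 = (8 + (1/7)*(31/4))*0 = (8 + 31/28)*0 = (255/28)*0 = 0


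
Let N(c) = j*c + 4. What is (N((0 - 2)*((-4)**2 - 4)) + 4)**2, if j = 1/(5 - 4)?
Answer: 256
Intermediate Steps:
j = 1 (j = 1/1 = 1)
N(c) = 4 + c (N(c) = 1*c + 4 = c + 4 = 4 + c)
(N((0 - 2)*((-4)**2 - 4)) + 4)**2 = ((4 + (0 - 2)*((-4)**2 - 4)) + 4)**2 = ((4 - 2*(16 - 4)) + 4)**2 = ((4 - 2*12) + 4)**2 = ((4 - 24) + 4)**2 = (-20 + 4)**2 = (-16)**2 = 256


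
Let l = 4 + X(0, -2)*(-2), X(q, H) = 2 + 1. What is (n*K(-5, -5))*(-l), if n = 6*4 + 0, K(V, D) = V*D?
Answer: 1200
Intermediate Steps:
X(q, H) = 3
K(V, D) = D*V
l = -2 (l = 4 + 3*(-2) = 4 - 6 = -2)
n = 24 (n = 24 + 0 = 24)
(n*K(-5, -5))*(-l) = (24*(-5*(-5)))*(-1*(-2)) = (24*25)*2 = 600*2 = 1200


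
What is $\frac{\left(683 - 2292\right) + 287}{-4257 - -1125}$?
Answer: $\frac{661}{1566} \approx 0.42209$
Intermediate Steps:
$\frac{\left(683 - 2292\right) + 287}{-4257 - -1125} = \frac{-1609 + 287}{-4257 + 1125} = - \frac{1322}{-3132} = \left(-1322\right) \left(- \frac{1}{3132}\right) = \frac{661}{1566}$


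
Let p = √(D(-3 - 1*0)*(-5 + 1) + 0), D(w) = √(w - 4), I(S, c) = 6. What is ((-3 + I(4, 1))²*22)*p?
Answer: 396*7^(¼)*√(-I) ≈ 455.46 - 455.46*I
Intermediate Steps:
D(w) = √(-4 + w)
p = 2*7^(¼)*√(-I) (p = √(√(-4 + (-3 - 1*0))*(-5 + 1) + 0) = √(√(-4 + (-3 + 0))*(-4) + 0) = √(√(-4 - 3)*(-4) + 0) = √(√(-7)*(-4) + 0) = √((I*√7)*(-4) + 0) = √(-4*I*√7 + 0) = √(-4*I*√7) = 2*7^(¼)*√(-I) ≈ 2.3003 - 2.3003*I)
((-3 + I(4, 1))²*22)*p = ((-3 + 6)²*22)*(2*7^(¼)*√(-I)) = (3²*22)*(2*7^(¼)*√(-I)) = (9*22)*(2*7^(¼)*√(-I)) = 198*(2*7^(¼)*√(-I)) = 396*7^(¼)*√(-I)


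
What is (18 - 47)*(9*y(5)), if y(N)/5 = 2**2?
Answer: -5220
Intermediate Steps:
y(N) = 20 (y(N) = 5*2**2 = 5*4 = 20)
(18 - 47)*(9*y(5)) = (18 - 47)*(9*20) = -29*180 = -5220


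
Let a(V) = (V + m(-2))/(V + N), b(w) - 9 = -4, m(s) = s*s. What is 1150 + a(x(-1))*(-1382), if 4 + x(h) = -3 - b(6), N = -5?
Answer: 8494/17 ≈ 499.65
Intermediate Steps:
m(s) = s²
b(w) = 5 (b(w) = 9 - 4 = 5)
x(h) = -12 (x(h) = -4 + (-3 - 1*5) = -4 + (-3 - 5) = -4 - 8 = -12)
a(V) = (4 + V)/(-5 + V) (a(V) = (V + (-2)²)/(V - 5) = (V + 4)/(-5 + V) = (4 + V)/(-5 + V))
1150 + a(x(-1))*(-1382) = 1150 + ((4 - 12)/(-5 - 12))*(-1382) = 1150 + (-8/(-17))*(-1382) = 1150 - 1/17*(-8)*(-1382) = 1150 + (8/17)*(-1382) = 1150 - 11056/17 = 8494/17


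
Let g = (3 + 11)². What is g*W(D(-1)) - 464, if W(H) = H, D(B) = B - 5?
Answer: -1640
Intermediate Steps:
D(B) = -5 + B
g = 196 (g = 14² = 196)
g*W(D(-1)) - 464 = 196*(-5 - 1) - 464 = 196*(-6) - 464 = -1176 - 464 = -1640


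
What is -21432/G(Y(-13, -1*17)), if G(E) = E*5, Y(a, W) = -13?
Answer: 21432/65 ≈ 329.72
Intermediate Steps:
G(E) = 5*E
-21432/G(Y(-13, -1*17)) = -21432/(5*(-13)) = -21432/(-65) = -21432*(-1/65) = 21432/65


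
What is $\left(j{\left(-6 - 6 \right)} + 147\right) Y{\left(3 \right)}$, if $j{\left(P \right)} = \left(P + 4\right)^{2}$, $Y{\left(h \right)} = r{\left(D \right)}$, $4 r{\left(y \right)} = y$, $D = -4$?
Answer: $-211$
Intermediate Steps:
$r{\left(y \right)} = \frac{y}{4}$
$Y{\left(h \right)} = -1$ ($Y{\left(h \right)} = \frac{1}{4} \left(-4\right) = -1$)
$j{\left(P \right)} = \left(4 + P\right)^{2}$
$\left(j{\left(-6 - 6 \right)} + 147\right) Y{\left(3 \right)} = \left(\left(4 - 12\right)^{2} + 147\right) \left(-1\right) = \left(\left(-8\right)^{2} + 147\right) \left(-1\right) = \left(64 + 147\right) \left(-1\right) = 211 \left(-1\right) = -211$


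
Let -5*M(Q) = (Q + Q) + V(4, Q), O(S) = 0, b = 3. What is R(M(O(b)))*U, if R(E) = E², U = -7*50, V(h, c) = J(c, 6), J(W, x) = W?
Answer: 0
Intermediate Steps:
V(h, c) = c
U = -350
M(Q) = -3*Q/5 (M(Q) = -((Q + Q) + Q)/5 = -(2*Q + Q)/5 = -3*Q/5)
R(M(O(b)))*U = (-⅗*0)²*(-350) = 0²*(-350) = 0*(-350) = 0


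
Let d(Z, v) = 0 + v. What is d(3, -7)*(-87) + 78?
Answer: 687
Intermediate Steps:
d(Z, v) = v
d(3, -7)*(-87) + 78 = -7*(-87) + 78 = 609 + 78 = 687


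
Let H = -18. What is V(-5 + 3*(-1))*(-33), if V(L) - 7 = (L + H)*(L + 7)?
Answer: -1089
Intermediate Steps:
V(L) = 7 + (-18 + L)*(7 + L) (V(L) = 7 + (L - 18)*(L + 7) = 7 + (-18 + L)*(7 + L))
V(-5 + 3*(-1))*(-33) = (-119 + (-5 + 3*(-1))² - 11*(-5 + 3*(-1)))*(-33) = (-119 + (-5 - 3)² - 11*(-5 - 3))*(-33) = (-119 + (-8)² - 11*(-8))*(-33) = (-119 + 64 + 88)*(-33) = 33*(-33) = -1089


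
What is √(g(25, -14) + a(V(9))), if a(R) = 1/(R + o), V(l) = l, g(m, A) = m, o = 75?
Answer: √44121/42 ≈ 5.0012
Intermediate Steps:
a(R) = 1/(75 + R) (a(R) = 1/(R + 75) = 1/(75 + R))
√(g(25, -14) + a(V(9))) = √(25 + 1/(75 + 9)) = √(25 + 1/84) = √(2101/84) = √44121/42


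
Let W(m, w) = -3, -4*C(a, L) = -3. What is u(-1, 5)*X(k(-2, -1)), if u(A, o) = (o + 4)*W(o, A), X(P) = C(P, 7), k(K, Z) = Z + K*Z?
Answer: -81/4 ≈ -20.250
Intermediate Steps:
C(a, L) = 3/4 (C(a, L) = -1/4*(-3) = 3/4)
X(P) = 3/4
u(A, o) = -12 - 3*o (u(A, o) = (o + 4)*(-3) = (4 + o)*(-3) = -12 - 3*o)
u(-1, 5)*X(k(-2, -1)) = (-12 - 3*5)*(3/4) = (-12 - 15)*(3/4) = -27*3/4 = -81/4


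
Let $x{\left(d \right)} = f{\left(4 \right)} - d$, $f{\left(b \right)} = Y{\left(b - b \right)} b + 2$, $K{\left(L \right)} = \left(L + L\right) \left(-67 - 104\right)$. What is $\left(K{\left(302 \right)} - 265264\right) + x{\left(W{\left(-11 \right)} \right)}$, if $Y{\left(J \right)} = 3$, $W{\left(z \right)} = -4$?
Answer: $-368530$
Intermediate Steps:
$K{\left(L \right)} = - 342 L$ ($K{\left(L \right)} = 2 L \left(-171\right) = - 342 L$)
$f{\left(b \right)} = 2 + 3 b$ ($f{\left(b \right)} = 3 b + 2 = 2 + 3 b$)
$x{\left(d \right)} = 14 - d$ ($x{\left(d \right)} = \left(2 + 3 \cdot 4\right) - d = \left(2 + 12\right) - d = 14 - d$)
$\left(K{\left(302 \right)} - 265264\right) + x{\left(W{\left(-11 \right)} \right)} = \left(\left(-342\right) 302 - 265264\right) + \left(14 - -4\right) = \left(-103284 - 265264\right) + \left(14 + 4\right) = -368548 + 18 = -368530$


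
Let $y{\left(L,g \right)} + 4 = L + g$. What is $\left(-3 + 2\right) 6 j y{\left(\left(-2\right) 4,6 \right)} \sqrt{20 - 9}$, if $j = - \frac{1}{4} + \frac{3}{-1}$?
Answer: $- 117 \sqrt{11} \approx -388.04$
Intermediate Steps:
$j = - \frac{13}{4}$ ($j = \left(-1\right) \frac{1}{4} + 3 \left(-1\right) = - \frac{1}{4} - 3 = - \frac{13}{4} \approx -3.25$)
$y{\left(L,g \right)} = -4 + L + g$ ($y{\left(L,g \right)} = -4 + \left(L + g\right) = -4 + L + g$)
$\left(-3 + 2\right) 6 j y{\left(\left(-2\right) 4,6 \right)} \sqrt{20 - 9} = \left(-3 + 2\right) 6 \left(- \frac{13}{4}\right) \left(-4 - 8 + 6\right) \sqrt{20 - 9} = \left(-1\right) 6 \left(- \frac{13}{4}\right) \left(-4 - 8 + 6\right) \sqrt{11} = \left(-6\right) \left(- \frac{13}{4}\right) \left(-6\right) \sqrt{11} = \frac{39}{2} \left(-6\right) \sqrt{11} = - 117 \sqrt{11}$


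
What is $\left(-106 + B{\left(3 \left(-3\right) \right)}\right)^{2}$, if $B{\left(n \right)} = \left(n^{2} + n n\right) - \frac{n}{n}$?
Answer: $3025$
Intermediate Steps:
$B{\left(n \right)} = -1 + 2 n^{2}$ ($B{\left(n \right)} = \left(n^{2} + n^{2}\right) - 1 = 2 n^{2} - 1 = -1 + 2 n^{2}$)
$\left(-106 + B{\left(3 \left(-3\right) \right)}\right)^{2} = \left(-106 - \left(1 - 2 \left(3 \left(-3\right)\right)^{2}\right)\right)^{2} = \left(-106 - \left(1 - 2 \left(-9\right)^{2}\right)\right)^{2} = \left(-106 + \left(-1 + 2 \cdot 81\right)\right)^{2} = \left(-106 + \left(-1 + 162\right)\right)^{2} = \left(-106 + 161\right)^{2} = 55^{2} = 3025$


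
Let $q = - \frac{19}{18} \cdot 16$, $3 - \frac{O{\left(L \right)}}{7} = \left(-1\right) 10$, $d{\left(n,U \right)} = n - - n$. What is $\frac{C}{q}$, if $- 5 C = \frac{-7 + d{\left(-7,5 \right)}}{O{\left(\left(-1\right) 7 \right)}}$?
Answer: $- \frac{27}{9880} \approx -0.0027328$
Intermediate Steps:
$d{\left(n,U \right)} = 2 n$ ($d{\left(n,U \right)} = n + n = 2 n$)
$O{\left(L \right)} = 91$ ($O{\left(L \right)} = 21 - 7 \left(\left(-1\right) 10\right) = 21 - -70 = 21 + 70 = 91$)
$q = - \frac{152}{9}$ ($q = \left(-19\right) \frac{1}{18} \cdot 16 = \left(- \frac{19}{18}\right) 16 = - \frac{152}{9} \approx -16.889$)
$C = \frac{3}{65}$ ($C = - \frac{\left(-7 + 2 \left(-7\right)\right) \frac{1}{91}}{5} = - \frac{\left(-7 - 14\right) \frac{1}{91}}{5} = - \frac{\left(-21\right) \frac{1}{91}}{5} = \left(- \frac{1}{5}\right) \left(- \frac{3}{13}\right) = \frac{3}{65} \approx 0.046154$)
$\frac{C}{q} = \frac{3}{65 \left(- \frac{152}{9}\right)} = \frac{3}{65} \left(- \frac{9}{152}\right) = - \frac{27}{9880}$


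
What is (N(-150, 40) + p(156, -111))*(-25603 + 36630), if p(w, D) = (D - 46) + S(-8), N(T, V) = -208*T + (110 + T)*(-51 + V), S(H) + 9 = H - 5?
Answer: 346920447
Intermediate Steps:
S(H) = -14 + H (S(H) = -9 + (H - 5) = -9 + (-5 + H) = -14 + H)
N(T, V) = -208*T + (-51 + V)*(110 + T)
p(w, D) = -68 + D (p(w, D) = (D - 46) + (-14 - 8) = (-46 + D) - 22 = -68 + D)
(N(-150, 40) + p(156, -111))*(-25603 + 36630) = ((-5610 - 259*(-150) + 110*40 - 150*40) + (-68 - 111))*(-25603 + 36630) = ((-5610 + 38850 + 4400 - 6000) - 179)*11027 = (31640 - 179)*11027 = 31461*11027 = 346920447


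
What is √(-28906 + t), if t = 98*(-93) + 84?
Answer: 4*I*√2371 ≈ 194.77*I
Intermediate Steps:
t = -9030 (t = -9114 + 84 = -9030)
√(-28906 + t) = √(-28906 - 9030) = √(-37936) = 4*I*√2371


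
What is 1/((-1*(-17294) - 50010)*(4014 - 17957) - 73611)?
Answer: 1/456085577 ≈ 2.1926e-9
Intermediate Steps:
1/((-1*(-17294) - 50010)*(4014 - 17957) - 73611) = 1/((17294 - 50010)*(-13943) - 73611) = 1/(-32716*(-13943) - 73611) = 1/(456159188 - 73611) = 1/456085577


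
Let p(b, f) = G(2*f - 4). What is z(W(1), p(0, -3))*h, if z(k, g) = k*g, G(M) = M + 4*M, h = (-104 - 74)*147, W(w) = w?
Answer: 1308300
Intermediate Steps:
h = -26166 (h = -178*147 = -26166)
G(M) = 5*M
p(b, f) = -20 + 10*f (p(b, f) = 5*(2*f - 4) = 5*(-4 + 2*f) = -20 + 10*f)
z(k, g) = g*k
z(W(1), p(0, -3))*h = ((-20 + 10*(-3))*1)*(-26166) = ((-20 - 30)*1)*(-26166) = -50*1*(-26166) = -50*(-26166) = 1308300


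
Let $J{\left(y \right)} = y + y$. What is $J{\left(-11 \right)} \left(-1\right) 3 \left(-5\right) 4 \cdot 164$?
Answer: $-216480$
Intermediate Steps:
$J{\left(y \right)} = 2 y$
$J{\left(-11 \right)} \left(-1\right) 3 \left(-5\right) 4 \cdot 164 = 2 \left(-11\right) \left(-1\right) 3 \left(-5\right) 4 \cdot 164 = - 22 \left(-3\right) \left(-5\right) 4 \cdot 164 = - 22 \cdot 15 \cdot 4 \cdot 164 = \left(-22\right) 60 \cdot 164 = \left(-1320\right) 164 = -216480$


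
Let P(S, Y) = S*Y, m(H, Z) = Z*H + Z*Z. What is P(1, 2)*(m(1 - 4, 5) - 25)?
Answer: -30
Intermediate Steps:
m(H, Z) = Z**2 + H*Z (m(H, Z) = H*Z + Z**2 = Z**2 + H*Z)
P(1, 2)*(m(1 - 4, 5) - 25) = (1*2)*(5*((1 - 4) + 5) - 25) = 2*(5*(-3 + 5) - 25) = 2*(5*2 - 25) = 2*(10 - 25) = 2*(-15) = -30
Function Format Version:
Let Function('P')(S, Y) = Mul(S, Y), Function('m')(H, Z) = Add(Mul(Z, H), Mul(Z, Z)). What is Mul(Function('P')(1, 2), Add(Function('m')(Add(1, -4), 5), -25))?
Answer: -30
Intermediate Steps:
Function('m')(H, Z) = Add(Pow(Z, 2), Mul(H, Z)) (Function('m')(H, Z) = Add(Mul(H, Z), Pow(Z, 2)) = Add(Pow(Z, 2), Mul(H, Z)))
Mul(Function('P')(1, 2), Add(Function('m')(Add(1, -4), 5), -25)) = Mul(Mul(1, 2), Add(Mul(5, Add(Add(1, -4), 5)), -25)) = Mul(2, Add(Mul(5, Add(-3, 5)), -25)) = Mul(2, Add(Mul(5, 2), -25)) = Mul(2, Add(10, -25)) = Mul(2, -15) = -30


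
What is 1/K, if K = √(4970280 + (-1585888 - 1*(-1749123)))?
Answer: √5133515/5133515 ≈ 0.00044136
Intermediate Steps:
K = √5133515 (K = √(4970280 + (-1585888 + 1749123)) = √(4970280 + 163235) = √5133515 ≈ 2265.7)
1/K = 1/(√5133515) = √5133515/5133515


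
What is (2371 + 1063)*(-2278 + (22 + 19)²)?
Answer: -2050098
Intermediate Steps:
(2371 + 1063)*(-2278 + (22 + 19)²) = 3434*(-2278 + 41²) = 3434*(-2278 + 1681) = 3434*(-597) = -2050098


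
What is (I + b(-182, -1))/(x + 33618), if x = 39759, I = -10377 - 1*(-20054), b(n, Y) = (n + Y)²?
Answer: 43166/73377 ≈ 0.58828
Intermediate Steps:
b(n, Y) = (Y + n)²
I = 9677 (I = -10377 + 20054 = 9677)
(I + b(-182, -1))/(x + 33618) = (9677 + (-1 - 182)²)/(39759 + 33618) = (9677 + (-183)²)/73377 = (9677 + 33489)*(1/73377) = 43166*(1/73377) = 43166/73377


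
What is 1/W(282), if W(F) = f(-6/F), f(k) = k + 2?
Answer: 47/93 ≈ 0.50538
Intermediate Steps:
f(k) = 2 + k
W(F) = 2 - 6/F
1/W(282) = 1/(2 - 6/282) = 1/(2 - 6*1/282) = 1/(2 - 1/47) = 1/(93/47) = 47/93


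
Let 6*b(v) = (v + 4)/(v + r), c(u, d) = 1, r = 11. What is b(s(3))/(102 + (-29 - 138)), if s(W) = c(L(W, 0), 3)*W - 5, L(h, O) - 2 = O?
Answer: -1/1755 ≈ -0.00056980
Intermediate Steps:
L(h, O) = 2 + O
s(W) = -5 + W (s(W) = 1*W - 5 = W - 5 = -5 + W)
b(v) = (4 + v)/(6*(11 + v)) (b(v) = ((v + 4)/(v + 11))/6 = ((4 + v)/(11 + v))/6 = (4 + v)/(6*(11 + v)))
b(s(3))/(102 + (-29 - 138)) = ((4 + (-5 + 3))/(6*(11 + (-5 + 3))))/(102 + (-29 - 138)) = ((4 - 2)/(6*(11 - 2)))/(102 - 167) = ((⅙)*2/9)/(-65) = ((⅙)*(⅑)*2)*(-1/65) = (1/27)*(-1/65) = -1/1755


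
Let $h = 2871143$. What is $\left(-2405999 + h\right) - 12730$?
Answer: $452414$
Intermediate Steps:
$\left(-2405999 + h\right) - 12730 = \left(-2405999 + 2871143\right) - 12730 = 465144 - 12730 = 452414$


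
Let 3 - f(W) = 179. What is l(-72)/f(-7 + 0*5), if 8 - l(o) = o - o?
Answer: -1/22 ≈ -0.045455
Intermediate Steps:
f(W) = -176 (f(W) = 3 - 1*179 = 3 - 179 = -176)
l(o) = 8 (l(o) = 8 - (o - o) = 8 - 1*0 = 8 + 0 = 8)
l(-72)/f(-7 + 0*5) = 8/(-176) = 8*(-1/176) = -1/22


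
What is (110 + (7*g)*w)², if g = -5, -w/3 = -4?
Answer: 96100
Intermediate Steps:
w = 12 (w = -3*(-4) = 12)
(110 + (7*g)*w)² = (110 + (7*(-5))*12)² = (110 - 35*12)² = (110 - 420)² = (-310)² = 96100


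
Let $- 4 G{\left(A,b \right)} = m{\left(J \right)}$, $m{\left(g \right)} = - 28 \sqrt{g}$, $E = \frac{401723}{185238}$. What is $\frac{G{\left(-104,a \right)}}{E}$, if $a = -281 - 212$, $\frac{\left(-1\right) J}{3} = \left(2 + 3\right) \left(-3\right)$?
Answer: $\frac{555714 \sqrt{5}}{57389} \approx 21.652$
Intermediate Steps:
$E = \frac{401723}{185238}$ ($E = 401723 \cdot \frac{1}{185238} = \frac{401723}{185238} \approx 2.1687$)
$J = 45$ ($J = - 3 \left(2 + 3\right) \left(-3\right) = - 3 \cdot 5 \left(-3\right) = \left(-3\right) \left(-15\right) = 45$)
$a = -493$
$G{\left(A,b \right)} = 21 \sqrt{5}$ ($G{\left(A,b \right)} = - \frac{\left(-28\right) \sqrt{45}}{4} = - \frac{\left(-28\right) 3 \sqrt{5}}{4} = - \frac{\left(-84\right) \sqrt{5}}{4} = 21 \sqrt{5}$)
$\frac{G{\left(-104,a \right)}}{E} = \frac{21 \sqrt{5}}{\frac{401723}{185238}} = 21 \sqrt{5} \cdot \frac{185238}{401723} = \frac{555714 \sqrt{5}}{57389}$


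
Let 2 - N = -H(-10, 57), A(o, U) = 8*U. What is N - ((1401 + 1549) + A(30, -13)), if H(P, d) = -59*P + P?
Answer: -2264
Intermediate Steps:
H(P, d) = -58*P
N = 582 (N = 2 - (-1)*(-58*(-10)) = 2 - (-1)*580 = 2 - 1*(-580) = 2 + 580 = 582)
N - ((1401 + 1549) + A(30, -13)) = 582 - ((1401 + 1549) + 8*(-13)) = 582 - (2950 - 104) = 582 - 1*2846 = 582 - 2846 = -2264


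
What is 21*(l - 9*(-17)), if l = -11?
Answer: 2982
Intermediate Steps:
21*(l - 9*(-17)) = 21*(-11 - 9*(-17)) = 21*(-11 + 153) = 21*142 = 2982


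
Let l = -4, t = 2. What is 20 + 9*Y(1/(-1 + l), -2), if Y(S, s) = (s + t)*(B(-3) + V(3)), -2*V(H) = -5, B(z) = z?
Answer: 20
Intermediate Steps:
V(H) = 5/2 (V(H) = -½*(-5) = 5/2)
Y(S, s) = -1 - s/2 (Y(S, s) = (s + 2)*(-3 + 5/2) = (2 + s)*(-½) = -1 - s/2)
20 + 9*Y(1/(-1 + l), -2) = 20 + 9*(-1 - ½*(-2)) = 20 + 9*(-1 + 1) = 20 + 9*0 = 20 + 0 = 20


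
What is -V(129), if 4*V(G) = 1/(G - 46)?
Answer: -1/332 ≈ -0.0030120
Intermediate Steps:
V(G) = 1/(4*(-46 + G)) (V(G) = 1/(4*(G - 46)) = 1/(4*(-46 + G)))
-V(129) = -1/(4*(-46 + 129)) = -1/(4*83) = -1*1/332 = -1/332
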